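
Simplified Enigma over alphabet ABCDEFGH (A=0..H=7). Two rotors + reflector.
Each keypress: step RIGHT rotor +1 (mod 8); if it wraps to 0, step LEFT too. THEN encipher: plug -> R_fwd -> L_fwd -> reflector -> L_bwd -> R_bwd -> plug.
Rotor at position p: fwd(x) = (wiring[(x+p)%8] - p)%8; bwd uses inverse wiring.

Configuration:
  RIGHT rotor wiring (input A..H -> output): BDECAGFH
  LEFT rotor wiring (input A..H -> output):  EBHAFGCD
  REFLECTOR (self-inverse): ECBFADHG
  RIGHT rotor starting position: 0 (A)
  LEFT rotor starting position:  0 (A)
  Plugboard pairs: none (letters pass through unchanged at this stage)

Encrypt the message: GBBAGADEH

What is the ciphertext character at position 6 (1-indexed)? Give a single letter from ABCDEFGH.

Char 1 ('G'): step: R->1, L=0; G->plug->G->R->G->L->C->refl->B->L'->B->R'->C->plug->C
Char 2 ('B'): step: R->2, L=0; B->plug->B->R->A->L->E->refl->A->L'->D->R'->E->plug->E
Char 3 ('B'): step: R->3, L=0; B->plug->B->R->F->L->G->refl->H->L'->C->R'->D->plug->D
Char 4 ('A'): step: R->4, L=0; A->plug->A->R->E->L->F->refl->D->L'->H->R'->F->plug->F
Char 5 ('G'): step: R->5, L=0; G->plug->G->R->F->L->G->refl->H->L'->C->R'->C->plug->C
Char 6 ('A'): step: R->6, L=0; A->plug->A->R->H->L->D->refl->F->L'->E->R'->F->plug->F

F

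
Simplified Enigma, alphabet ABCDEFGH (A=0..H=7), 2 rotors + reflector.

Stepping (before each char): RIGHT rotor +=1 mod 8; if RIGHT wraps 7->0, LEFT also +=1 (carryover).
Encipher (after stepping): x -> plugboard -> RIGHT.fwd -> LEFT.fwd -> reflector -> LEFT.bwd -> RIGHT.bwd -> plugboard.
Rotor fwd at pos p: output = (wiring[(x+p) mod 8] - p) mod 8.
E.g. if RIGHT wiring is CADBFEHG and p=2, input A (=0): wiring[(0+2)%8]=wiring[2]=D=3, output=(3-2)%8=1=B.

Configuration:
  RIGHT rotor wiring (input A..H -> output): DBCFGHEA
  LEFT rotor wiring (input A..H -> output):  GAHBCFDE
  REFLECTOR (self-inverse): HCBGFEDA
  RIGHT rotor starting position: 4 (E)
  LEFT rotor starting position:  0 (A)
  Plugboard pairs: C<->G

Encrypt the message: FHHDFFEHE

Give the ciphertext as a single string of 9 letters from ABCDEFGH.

Answer: BBFADCBCB

Derivation:
Char 1 ('F'): step: R->5, L=0; F->plug->F->R->F->L->F->refl->E->L'->H->R'->B->plug->B
Char 2 ('H'): step: R->6, L=0; H->plug->H->R->B->L->A->refl->H->L'->C->R'->B->plug->B
Char 3 ('H'): step: R->7, L=0; H->plug->H->R->F->L->F->refl->E->L'->H->R'->F->plug->F
Char 4 ('D'): step: R->0, L->1 (L advanced); D->plug->D->R->F->L->C->refl->B->L'->D->R'->A->plug->A
Char 5 ('F'): step: R->1, L=1; F->plug->F->R->D->L->B->refl->C->L'->F->R'->D->plug->D
Char 6 ('F'): step: R->2, L=1; F->plug->F->R->G->L->D->refl->G->L'->B->R'->G->plug->C
Char 7 ('E'): step: R->3, L=1; E->plug->E->R->F->L->C->refl->B->L'->D->R'->B->plug->B
Char 8 ('H'): step: R->4, L=1; H->plug->H->R->B->L->G->refl->D->L'->G->R'->G->plug->C
Char 9 ('E'): step: R->5, L=1; E->plug->E->R->E->L->E->refl->F->L'->H->R'->B->plug->B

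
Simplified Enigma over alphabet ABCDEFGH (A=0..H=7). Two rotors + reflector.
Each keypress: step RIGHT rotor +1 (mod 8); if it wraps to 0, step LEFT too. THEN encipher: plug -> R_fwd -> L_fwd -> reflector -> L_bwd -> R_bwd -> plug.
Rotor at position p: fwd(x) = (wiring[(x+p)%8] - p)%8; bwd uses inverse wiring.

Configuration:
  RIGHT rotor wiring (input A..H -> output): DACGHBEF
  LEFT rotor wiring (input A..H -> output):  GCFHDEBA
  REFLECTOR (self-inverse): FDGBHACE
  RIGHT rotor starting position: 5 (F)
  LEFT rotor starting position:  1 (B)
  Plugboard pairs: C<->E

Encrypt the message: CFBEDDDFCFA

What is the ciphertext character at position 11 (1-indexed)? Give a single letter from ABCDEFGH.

Char 1 ('C'): step: R->6, L=1; C->plug->E->R->E->L->D->refl->B->L'->A->R'->F->plug->F
Char 2 ('F'): step: R->7, L=1; F->plug->F->R->A->L->B->refl->D->L'->E->R'->B->plug->B
Char 3 ('B'): step: R->0, L->2 (L advanced); B->plug->B->R->A->L->D->refl->B->L'->C->R'->C->plug->E
Char 4 ('E'): step: R->1, L=2; E->plug->C->R->F->L->G->refl->C->L'->D->R'->F->plug->F
Char 5 ('D'): step: R->2, L=2; D->plug->D->R->H->L->A->refl->F->L'->B->R'->G->plug->G
Char 6 ('D'): step: R->3, L=2; D->plug->D->R->B->L->F->refl->A->L'->H->R'->H->plug->H
Char 7 ('D'): step: R->4, L=2; D->plug->D->R->B->L->F->refl->A->L'->H->R'->E->plug->C
Char 8 ('F'): step: R->5, L=2; F->plug->F->R->F->L->G->refl->C->L'->D->R'->E->plug->C
Char 9 ('C'): step: R->6, L=2; C->plug->E->R->E->L->H->refl->E->L'->G->R'->A->plug->A
Char 10 ('F'): step: R->7, L=2; F->plug->F->R->A->L->D->refl->B->L'->C->R'->G->plug->G
Char 11 ('A'): step: R->0, L->3 (L advanced); A->plug->A->R->D->L->G->refl->C->L'->H->R'->E->plug->C

C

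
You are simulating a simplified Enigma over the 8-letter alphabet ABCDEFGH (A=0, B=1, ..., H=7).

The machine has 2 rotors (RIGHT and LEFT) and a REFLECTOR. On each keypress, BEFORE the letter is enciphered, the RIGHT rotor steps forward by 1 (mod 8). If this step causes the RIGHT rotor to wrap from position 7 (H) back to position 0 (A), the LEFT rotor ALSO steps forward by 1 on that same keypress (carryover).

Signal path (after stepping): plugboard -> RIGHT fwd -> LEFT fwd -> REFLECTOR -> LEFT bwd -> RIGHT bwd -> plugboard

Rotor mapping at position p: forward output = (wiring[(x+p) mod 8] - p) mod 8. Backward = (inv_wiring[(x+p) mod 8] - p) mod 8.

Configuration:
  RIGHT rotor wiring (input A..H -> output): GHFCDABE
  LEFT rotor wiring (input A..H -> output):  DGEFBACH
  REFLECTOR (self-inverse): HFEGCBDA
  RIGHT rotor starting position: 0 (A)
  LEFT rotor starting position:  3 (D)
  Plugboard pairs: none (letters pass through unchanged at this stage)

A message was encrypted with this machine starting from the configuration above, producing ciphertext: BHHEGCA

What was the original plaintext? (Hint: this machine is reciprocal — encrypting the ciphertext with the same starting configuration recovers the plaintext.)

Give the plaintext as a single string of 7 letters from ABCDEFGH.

Answer: FAAAAFE

Derivation:
Char 1 ('B'): step: R->1, L=3; B->plug->B->R->E->L->E->refl->C->L'->A->R'->F->plug->F
Char 2 ('H'): step: R->2, L=3; H->plug->H->R->F->L->A->refl->H->L'->D->R'->A->plug->A
Char 3 ('H'): step: R->3, L=3; H->plug->H->R->C->L->F->refl->B->L'->H->R'->A->plug->A
Char 4 ('E'): step: R->4, L=3; E->plug->E->R->C->L->F->refl->B->L'->H->R'->A->plug->A
Char 5 ('G'): step: R->5, L=3; G->plug->G->R->F->L->A->refl->H->L'->D->R'->A->plug->A
Char 6 ('C'): step: R->6, L=3; C->plug->C->R->A->L->C->refl->E->L'->E->R'->F->plug->F
Char 7 ('A'): step: R->7, L=3; A->plug->A->R->F->L->A->refl->H->L'->D->R'->E->plug->E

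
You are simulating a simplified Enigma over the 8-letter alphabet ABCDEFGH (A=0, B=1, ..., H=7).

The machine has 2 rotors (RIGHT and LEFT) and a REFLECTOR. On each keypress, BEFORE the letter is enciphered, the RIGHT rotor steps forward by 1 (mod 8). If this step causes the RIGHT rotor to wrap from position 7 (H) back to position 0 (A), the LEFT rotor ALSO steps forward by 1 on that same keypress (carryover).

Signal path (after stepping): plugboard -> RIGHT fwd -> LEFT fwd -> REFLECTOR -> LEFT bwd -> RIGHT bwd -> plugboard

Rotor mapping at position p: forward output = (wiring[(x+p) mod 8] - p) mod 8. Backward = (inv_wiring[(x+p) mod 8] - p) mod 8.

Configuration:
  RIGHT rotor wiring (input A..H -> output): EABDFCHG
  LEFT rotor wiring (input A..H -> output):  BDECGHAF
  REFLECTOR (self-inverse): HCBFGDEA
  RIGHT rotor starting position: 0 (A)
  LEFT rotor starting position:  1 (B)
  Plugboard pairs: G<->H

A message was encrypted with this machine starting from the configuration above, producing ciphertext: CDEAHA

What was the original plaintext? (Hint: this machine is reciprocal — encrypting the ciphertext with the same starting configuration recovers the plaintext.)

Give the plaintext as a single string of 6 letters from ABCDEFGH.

Answer: BHFCFE

Derivation:
Char 1 ('C'): step: R->1, L=1; C->plug->C->R->C->L->B->refl->C->L'->A->R'->B->plug->B
Char 2 ('D'): step: R->2, L=1; D->plug->D->R->A->L->C->refl->B->L'->C->R'->G->plug->H
Char 3 ('E'): step: R->3, L=1; E->plug->E->R->D->L->F->refl->D->L'->B->R'->F->plug->F
Char 4 ('A'): step: R->4, L=1; A->plug->A->R->B->L->D->refl->F->L'->D->R'->C->plug->C
Char 5 ('H'): step: R->5, L=1; H->plug->G->R->G->L->E->refl->G->L'->E->R'->F->plug->F
Char 6 ('A'): step: R->6, L=1; A->plug->A->R->B->L->D->refl->F->L'->D->R'->E->plug->E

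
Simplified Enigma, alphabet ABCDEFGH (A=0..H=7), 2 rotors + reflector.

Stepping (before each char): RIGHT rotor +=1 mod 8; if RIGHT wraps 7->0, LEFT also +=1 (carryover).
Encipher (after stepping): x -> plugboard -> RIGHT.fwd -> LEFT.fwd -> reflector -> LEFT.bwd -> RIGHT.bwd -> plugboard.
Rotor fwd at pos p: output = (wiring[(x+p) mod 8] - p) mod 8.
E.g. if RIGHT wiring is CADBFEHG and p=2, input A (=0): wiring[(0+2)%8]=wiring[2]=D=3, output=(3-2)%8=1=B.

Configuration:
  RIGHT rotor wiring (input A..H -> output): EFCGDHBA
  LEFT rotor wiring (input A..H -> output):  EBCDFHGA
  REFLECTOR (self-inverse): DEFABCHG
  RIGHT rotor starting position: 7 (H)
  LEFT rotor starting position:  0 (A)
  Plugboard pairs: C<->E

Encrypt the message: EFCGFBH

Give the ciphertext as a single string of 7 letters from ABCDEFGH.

Char 1 ('E'): step: R->0, L->1 (L advanced); E->plug->C->R->C->L->C->refl->F->L'->F->R'->B->plug->B
Char 2 ('F'): step: R->1, L=1; F->plug->F->R->A->L->A->refl->D->L'->H->R'->G->plug->G
Char 3 ('C'): step: R->2, L=1; C->plug->E->R->H->L->D->refl->A->L'->A->R'->A->plug->A
Char 4 ('G'): step: R->3, L=1; G->plug->G->R->C->L->C->refl->F->L'->F->R'->E->plug->C
Char 5 ('F'): step: R->4, L=1; F->plug->F->R->B->L->B->refl->E->L'->D->R'->B->plug->B
Char 6 ('B'): step: R->5, L=1; B->plug->B->R->E->L->G->refl->H->L'->G->R'->H->plug->H
Char 7 ('H'): step: R->6, L=1; H->plug->H->R->B->L->B->refl->E->L'->D->R'->A->plug->A

Answer: BGACBHA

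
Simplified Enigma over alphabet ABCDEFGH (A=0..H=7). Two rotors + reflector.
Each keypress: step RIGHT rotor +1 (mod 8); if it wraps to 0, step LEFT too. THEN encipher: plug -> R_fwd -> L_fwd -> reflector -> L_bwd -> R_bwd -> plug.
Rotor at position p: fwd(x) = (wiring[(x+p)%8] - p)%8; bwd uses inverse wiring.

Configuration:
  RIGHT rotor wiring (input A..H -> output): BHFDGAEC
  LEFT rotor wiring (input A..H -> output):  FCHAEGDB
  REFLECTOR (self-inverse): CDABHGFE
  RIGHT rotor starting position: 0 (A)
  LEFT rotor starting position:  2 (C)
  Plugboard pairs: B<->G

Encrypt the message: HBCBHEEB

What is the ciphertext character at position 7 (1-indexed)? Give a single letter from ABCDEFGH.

Char 1 ('H'): step: R->1, L=2; H->plug->H->R->A->L->F->refl->G->L'->B->R'->G->plug->B
Char 2 ('B'): step: R->2, L=2; B->plug->G->R->H->L->A->refl->C->L'->C->R'->E->plug->E
Char 3 ('C'): step: R->3, L=2; C->plug->C->R->F->L->H->refl->E->L'->D->R'->B->plug->G
Char 4 ('B'): step: R->4, L=2; B->plug->G->R->B->L->G->refl->F->L'->A->R'->C->plug->C
Char 5 ('H'): step: R->5, L=2; H->plug->H->R->B->L->G->refl->F->L'->A->R'->F->plug->F
Char 6 ('E'): step: R->6, L=2; E->plug->E->R->H->L->A->refl->C->L'->C->R'->H->plug->H
Char 7 ('E'): step: R->7, L=2; E->plug->E->R->E->L->B->refl->D->L'->G->R'->D->plug->D

D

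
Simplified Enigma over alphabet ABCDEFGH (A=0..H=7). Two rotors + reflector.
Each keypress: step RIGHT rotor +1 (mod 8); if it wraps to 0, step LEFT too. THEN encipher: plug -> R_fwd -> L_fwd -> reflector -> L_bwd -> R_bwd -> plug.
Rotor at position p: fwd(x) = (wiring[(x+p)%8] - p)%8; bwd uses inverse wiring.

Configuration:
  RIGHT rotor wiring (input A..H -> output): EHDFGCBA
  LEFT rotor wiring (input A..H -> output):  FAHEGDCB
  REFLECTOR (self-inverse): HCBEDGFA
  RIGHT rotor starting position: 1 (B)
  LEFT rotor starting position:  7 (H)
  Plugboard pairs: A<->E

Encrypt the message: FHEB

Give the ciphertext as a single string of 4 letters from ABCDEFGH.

Answer: AEAH

Derivation:
Char 1 ('F'): step: R->2, L=7; F->plug->F->R->G->L->E->refl->D->L'->H->R'->E->plug->A
Char 2 ('H'): step: R->3, L=7; H->plug->H->R->A->L->C->refl->B->L'->C->R'->A->plug->E
Char 3 ('E'): step: R->4, L=7; E->plug->A->R->C->L->B->refl->C->L'->A->R'->E->plug->A
Char 4 ('B'): step: R->5, L=7; B->plug->B->R->E->L->F->refl->G->L'->B->R'->H->plug->H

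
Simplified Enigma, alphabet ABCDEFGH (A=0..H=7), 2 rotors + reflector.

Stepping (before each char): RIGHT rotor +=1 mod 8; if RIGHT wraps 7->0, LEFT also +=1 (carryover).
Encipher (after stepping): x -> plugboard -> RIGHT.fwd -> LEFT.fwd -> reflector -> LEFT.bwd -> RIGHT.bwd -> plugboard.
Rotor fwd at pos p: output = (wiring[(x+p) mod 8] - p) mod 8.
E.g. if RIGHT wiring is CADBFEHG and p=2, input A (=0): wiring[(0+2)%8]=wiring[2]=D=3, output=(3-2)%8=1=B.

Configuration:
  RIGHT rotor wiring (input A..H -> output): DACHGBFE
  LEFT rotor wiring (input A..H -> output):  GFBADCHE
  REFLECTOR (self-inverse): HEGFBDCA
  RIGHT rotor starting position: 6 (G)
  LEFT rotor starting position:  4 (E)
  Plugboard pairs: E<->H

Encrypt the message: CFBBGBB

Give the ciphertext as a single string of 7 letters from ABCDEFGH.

Answer: BDAHBED

Derivation:
Char 1 ('C'): step: R->7, L=4; C->plug->C->R->B->L->G->refl->C->L'->E->R'->B->plug->B
Char 2 ('F'): step: R->0, L->5 (L advanced); F->plug->F->R->B->L->C->refl->G->L'->H->R'->D->plug->D
Char 3 ('B'): step: R->1, L=5; B->plug->B->R->B->L->C->refl->G->L'->H->R'->A->plug->A
Char 4 ('B'): step: R->2, L=5; B->plug->B->R->F->L->E->refl->B->L'->D->R'->E->plug->H
Char 5 ('G'): step: R->3, L=5; G->plug->G->R->F->L->E->refl->B->L'->D->R'->B->plug->B
Char 6 ('B'): step: R->4, L=5; B->plug->B->R->F->L->E->refl->B->L'->D->R'->H->plug->E
Char 7 ('B'): step: R->5, L=5; B->plug->B->R->A->L->F->refl->D->L'->G->R'->D->plug->D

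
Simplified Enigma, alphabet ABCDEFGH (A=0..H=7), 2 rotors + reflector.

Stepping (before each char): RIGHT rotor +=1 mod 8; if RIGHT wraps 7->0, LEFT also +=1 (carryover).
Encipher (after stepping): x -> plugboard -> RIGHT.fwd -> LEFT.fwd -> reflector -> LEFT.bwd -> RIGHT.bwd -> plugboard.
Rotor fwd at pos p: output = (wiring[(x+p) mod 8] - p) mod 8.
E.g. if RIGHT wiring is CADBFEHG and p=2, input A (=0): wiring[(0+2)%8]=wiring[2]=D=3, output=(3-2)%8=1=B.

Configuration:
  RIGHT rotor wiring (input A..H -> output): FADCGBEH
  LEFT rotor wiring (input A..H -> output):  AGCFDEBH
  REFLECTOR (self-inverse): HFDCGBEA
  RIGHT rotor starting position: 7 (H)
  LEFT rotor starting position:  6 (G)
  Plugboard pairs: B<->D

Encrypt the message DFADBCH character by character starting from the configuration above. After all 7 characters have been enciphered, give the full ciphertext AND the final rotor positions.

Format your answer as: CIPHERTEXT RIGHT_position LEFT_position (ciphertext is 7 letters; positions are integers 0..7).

Answer: BAHAGBC 6 7

Derivation:
Char 1 ('D'): step: R->0, L->7 (L advanced); D->plug->B->R->A->L->A->refl->H->L'->C->R'->D->plug->B
Char 2 ('F'): step: R->1, L=7; F->plug->F->R->D->L->D->refl->C->L'->H->R'->A->plug->A
Char 3 ('A'): step: R->2, L=7; A->plug->A->R->B->L->B->refl->F->L'->G->R'->H->plug->H
Char 4 ('D'): step: R->3, L=7; D->plug->B->R->D->L->D->refl->C->L'->H->R'->A->plug->A
Char 5 ('B'): step: R->4, L=7; B->plug->D->R->D->L->D->refl->C->L'->H->R'->G->plug->G
Char 6 ('C'): step: R->5, L=7; C->plug->C->R->C->L->H->refl->A->L'->A->R'->D->plug->B
Char 7 ('H'): step: R->6, L=7; H->plug->H->R->D->L->D->refl->C->L'->H->R'->C->plug->C
Final: ciphertext=BAHAGBC, RIGHT=6, LEFT=7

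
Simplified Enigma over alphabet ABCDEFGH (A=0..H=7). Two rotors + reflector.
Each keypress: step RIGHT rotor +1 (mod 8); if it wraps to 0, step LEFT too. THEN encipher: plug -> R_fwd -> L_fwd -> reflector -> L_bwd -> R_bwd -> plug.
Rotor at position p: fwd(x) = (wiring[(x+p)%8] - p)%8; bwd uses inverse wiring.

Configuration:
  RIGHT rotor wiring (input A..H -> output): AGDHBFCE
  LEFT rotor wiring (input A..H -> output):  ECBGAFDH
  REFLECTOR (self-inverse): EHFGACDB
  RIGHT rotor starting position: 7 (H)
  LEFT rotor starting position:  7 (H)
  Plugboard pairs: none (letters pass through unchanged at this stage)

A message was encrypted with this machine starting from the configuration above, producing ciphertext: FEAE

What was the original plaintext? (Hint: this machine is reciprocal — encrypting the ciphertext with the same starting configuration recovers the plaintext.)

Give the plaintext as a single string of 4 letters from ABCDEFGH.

Answer: EDBF

Derivation:
Char 1 ('F'): step: R->0, L->0 (L advanced); F->plug->F->R->F->L->F->refl->C->L'->B->R'->E->plug->E
Char 2 ('E'): step: R->1, L=0; E->plug->E->R->E->L->A->refl->E->L'->A->R'->D->plug->D
Char 3 ('A'): step: R->2, L=0; A->plug->A->R->B->L->C->refl->F->L'->F->R'->B->plug->B
Char 4 ('E'): step: R->3, L=0; E->plug->E->R->B->L->C->refl->F->L'->F->R'->F->plug->F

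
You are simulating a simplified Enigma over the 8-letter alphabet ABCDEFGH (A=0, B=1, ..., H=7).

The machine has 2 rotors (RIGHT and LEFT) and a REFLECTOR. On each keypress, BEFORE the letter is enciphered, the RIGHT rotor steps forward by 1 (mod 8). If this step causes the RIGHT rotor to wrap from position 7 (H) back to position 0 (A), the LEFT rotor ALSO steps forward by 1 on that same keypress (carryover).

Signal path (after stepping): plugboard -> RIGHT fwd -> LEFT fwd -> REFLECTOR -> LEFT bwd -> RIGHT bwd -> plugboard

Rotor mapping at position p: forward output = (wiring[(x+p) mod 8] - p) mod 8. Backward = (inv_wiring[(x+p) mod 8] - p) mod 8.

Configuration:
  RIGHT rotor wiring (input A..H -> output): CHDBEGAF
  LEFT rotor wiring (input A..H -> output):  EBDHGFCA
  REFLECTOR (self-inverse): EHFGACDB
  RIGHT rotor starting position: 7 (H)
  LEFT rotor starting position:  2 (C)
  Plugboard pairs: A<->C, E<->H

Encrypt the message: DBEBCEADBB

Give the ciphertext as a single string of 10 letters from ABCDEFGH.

Answer: FGFCGACHCF

Derivation:
Char 1 ('D'): step: R->0, L->3 (L advanced); D->plug->D->R->B->L->D->refl->G->L'->G->R'->F->plug->F
Char 2 ('B'): step: R->1, L=3; B->plug->B->R->C->L->C->refl->F->L'->E->R'->G->plug->G
Char 3 ('E'): step: R->2, L=3; E->plug->H->R->F->L->B->refl->H->L'->D->R'->F->plug->F
Char 4 ('B'): step: R->3, L=3; B->plug->B->R->B->L->D->refl->G->L'->G->R'->A->plug->C
Char 5 ('C'): step: R->4, L=3; C->plug->A->R->A->L->E->refl->A->L'->H->R'->G->plug->G
Char 6 ('E'): step: R->5, L=3; E->plug->H->R->H->L->A->refl->E->L'->A->R'->C->plug->A
Char 7 ('A'): step: R->6, L=3; A->plug->C->R->E->L->F->refl->C->L'->C->R'->A->plug->C
Char 8 ('D'): step: R->7, L=3; D->plug->D->R->E->L->F->refl->C->L'->C->R'->E->plug->H
Char 9 ('B'): step: R->0, L->4 (L advanced); B->plug->B->R->H->L->D->refl->G->L'->C->R'->A->plug->C
Char 10 ('B'): step: R->1, L=4; B->plug->B->R->C->L->G->refl->D->L'->H->R'->F->plug->F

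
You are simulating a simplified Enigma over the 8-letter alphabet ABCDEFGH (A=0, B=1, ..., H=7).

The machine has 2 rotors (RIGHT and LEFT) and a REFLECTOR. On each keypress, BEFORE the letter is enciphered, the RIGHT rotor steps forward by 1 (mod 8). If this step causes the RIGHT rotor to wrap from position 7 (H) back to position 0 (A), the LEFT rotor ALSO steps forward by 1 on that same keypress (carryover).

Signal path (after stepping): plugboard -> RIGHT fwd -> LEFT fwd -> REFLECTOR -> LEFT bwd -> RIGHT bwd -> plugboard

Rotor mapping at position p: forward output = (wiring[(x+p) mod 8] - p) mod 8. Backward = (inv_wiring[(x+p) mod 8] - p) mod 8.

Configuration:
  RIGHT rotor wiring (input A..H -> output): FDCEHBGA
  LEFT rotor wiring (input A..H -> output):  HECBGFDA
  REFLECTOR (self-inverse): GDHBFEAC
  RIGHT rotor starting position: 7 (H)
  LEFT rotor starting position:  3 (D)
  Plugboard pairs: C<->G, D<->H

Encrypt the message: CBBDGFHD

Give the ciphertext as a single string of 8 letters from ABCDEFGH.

Answer: ADAHDEFH

Derivation:
Char 1 ('C'): step: R->0, L->4 (L advanced); C->plug->G->R->G->L->G->refl->A->L'->F->R'->A->plug->A
Char 2 ('B'): step: R->1, L=4; B->plug->B->R->B->L->B->refl->D->L'->E->R'->H->plug->D
Char 3 ('B'): step: R->2, L=4; B->plug->B->R->C->L->H->refl->C->L'->A->R'->A->plug->A
Char 4 ('D'): step: R->3, L=4; D->plug->H->R->H->L->F->refl->E->L'->D->R'->D->plug->H
Char 5 ('G'): step: R->4, L=4; G->plug->C->R->C->L->H->refl->C->L'->A->R'->H->plug->D
Char 6 ('F'): step: R->5, L=4; F->plug->F->R->F->L->A->refl->G->L'->G->R'->E->plug->E
Char 7 ('H'): step: R->6, L=4; H->plug->D->R->F->L->A->refl->G->L'->G->R'->F->plug->F
Char 8 ('D'): step: R->7, L=4; D->plug->H->R->H->L->F->refl->E->L'->D->R'->D->plug->H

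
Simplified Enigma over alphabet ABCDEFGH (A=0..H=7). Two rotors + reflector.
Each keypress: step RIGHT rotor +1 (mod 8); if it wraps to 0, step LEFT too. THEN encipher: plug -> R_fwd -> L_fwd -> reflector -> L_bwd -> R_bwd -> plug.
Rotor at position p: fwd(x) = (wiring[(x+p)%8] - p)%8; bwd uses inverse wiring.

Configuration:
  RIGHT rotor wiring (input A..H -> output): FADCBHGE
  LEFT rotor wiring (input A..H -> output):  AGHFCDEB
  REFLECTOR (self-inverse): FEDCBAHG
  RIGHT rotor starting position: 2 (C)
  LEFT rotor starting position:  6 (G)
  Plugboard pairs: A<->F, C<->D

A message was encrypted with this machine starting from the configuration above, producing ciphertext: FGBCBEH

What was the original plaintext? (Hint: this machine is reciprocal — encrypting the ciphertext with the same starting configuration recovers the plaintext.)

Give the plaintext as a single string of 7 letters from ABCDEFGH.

Char 1 ('F'): step: R->3, L=6; F->plug->A->R->H->L->F->refl->A->L'->D->R'->D->plug->C
Char 2 ('G'): step: R->4, L=6; G->plug->G->R->H->L->F->refl->A->L'->D->R'->B->plug->B
Char 3 ('B'): step: R->5, L=6; B->plug->B->R->B->L->D->refl->C->L'->C->R'->A->plug->F
Char 4 ('C'): step: R->6, L=6; C->plug->D->R->C->L->C->refl->D->L'->B->R'->H->plug->H
Char 5 ('B'): step: R->7, L=6; B->plug->B->R->G->L->E->refl->B->L'->E->R'->D->plug->C
Char 6 ('E'): step: R->0, L->7 (L advanced); E->plug->E->R->B->L->B->refl->E->L'->G->R'->G->plug->G
Char 7 ('H'): step: R->1, L=7; H->plug->H->R->E->L->G->refl->H->L'->C->R'->B->plug->B

Answer: CBFHCGB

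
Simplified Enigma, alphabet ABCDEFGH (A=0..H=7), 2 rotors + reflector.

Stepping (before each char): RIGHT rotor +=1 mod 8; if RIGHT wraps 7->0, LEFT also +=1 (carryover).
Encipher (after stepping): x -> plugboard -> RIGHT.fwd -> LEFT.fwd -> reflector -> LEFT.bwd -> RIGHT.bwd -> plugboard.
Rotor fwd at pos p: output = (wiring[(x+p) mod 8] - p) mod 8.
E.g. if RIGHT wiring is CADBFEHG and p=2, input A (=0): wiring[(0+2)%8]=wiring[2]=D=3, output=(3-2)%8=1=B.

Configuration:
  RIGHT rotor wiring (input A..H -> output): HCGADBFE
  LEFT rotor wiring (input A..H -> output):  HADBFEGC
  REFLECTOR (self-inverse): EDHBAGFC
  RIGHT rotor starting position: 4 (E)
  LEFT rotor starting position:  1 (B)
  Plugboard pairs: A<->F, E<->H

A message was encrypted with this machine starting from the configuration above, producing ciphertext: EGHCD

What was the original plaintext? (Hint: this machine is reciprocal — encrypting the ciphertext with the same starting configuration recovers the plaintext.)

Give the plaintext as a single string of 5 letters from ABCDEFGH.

Answer: FFBFH

Derivation:
Char 1 ('E'): step: R->5, L=1; E->plug->H->R->G->L->B->refl->D->L'->E->R'->A->plug->F
Char 2 ('G'): step: R->6, L=1; G->plug->G->R->F->L->F->refl->G->L'->H->R'->A->plug->F
Char 3 ('H'): step: R->7, L=1; H->plug->E->R->B->L->C->refl->H->L'->A->R'->B->plug->B
Char 4 ('C'): step: R->0, L->2 (L advanced); C->plug->C->R->G->L->F->refl->G->L'->H->R'->A->plug->F
Char 5 ('D'): step: R->1, L=2; D->plug->D->R->C->L->D->refl->B->L'->A->R'->E->plug->H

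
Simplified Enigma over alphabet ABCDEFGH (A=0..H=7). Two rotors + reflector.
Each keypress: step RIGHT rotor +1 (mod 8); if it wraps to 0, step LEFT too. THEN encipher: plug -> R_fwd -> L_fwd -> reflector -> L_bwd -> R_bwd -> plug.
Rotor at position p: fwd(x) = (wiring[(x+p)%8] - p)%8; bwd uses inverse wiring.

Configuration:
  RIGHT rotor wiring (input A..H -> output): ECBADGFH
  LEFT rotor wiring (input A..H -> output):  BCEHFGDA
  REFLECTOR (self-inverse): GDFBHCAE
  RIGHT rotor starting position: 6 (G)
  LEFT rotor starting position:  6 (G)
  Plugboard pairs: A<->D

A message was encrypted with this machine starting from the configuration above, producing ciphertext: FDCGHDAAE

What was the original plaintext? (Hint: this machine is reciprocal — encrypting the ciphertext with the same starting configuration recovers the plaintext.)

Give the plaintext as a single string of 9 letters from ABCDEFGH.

Char 1 ('F'): step: R->7, L=6; F->plug->F->R->E->L->G->refl->A->L'->H->R'->G->plug->G
Char 2 ('D'): step: R->0, L->7 (L advanced); D->plug->A->R->E->L->A->refl->G->L'->F->R'->G->plug->G
Char 3 ('C'): step: R->1, L=7; C->plug->C->R->H->L->E->refl->H->L'->G->R'->G->plug->G
Char 4 ('G'): step: R->2, L=7; G->plug->G->R->C->L->D->refl->B->L'->A->R'->H->plug->H
Char 5 ('H'): step: R->3, L=7; H->plug->H->R->G->L->H->refl->E->L'->H->R'->G->plug->G
Char 6 ('D'): step: R->4, L=7; D->plug->A->R->H->L->E->refl->H->L'->G->R'->F->plug->F
Char 7 ('A'): step: R->5, L=7; A->plug->D->R->H->L->E->refl->H->L'->G->R'->H->plug->H
Char 8 ('A'): step: R->6, L=7; A->plug->D->R->E->L->A->refl->G->L'->F->R'->G->plug->G
Char 9 ('E'): step: R->7, L=7; E->plug->E->R->B->L->C->refl->F->L'->D->R'->C->plug->C

Answer: GGGHGFHGC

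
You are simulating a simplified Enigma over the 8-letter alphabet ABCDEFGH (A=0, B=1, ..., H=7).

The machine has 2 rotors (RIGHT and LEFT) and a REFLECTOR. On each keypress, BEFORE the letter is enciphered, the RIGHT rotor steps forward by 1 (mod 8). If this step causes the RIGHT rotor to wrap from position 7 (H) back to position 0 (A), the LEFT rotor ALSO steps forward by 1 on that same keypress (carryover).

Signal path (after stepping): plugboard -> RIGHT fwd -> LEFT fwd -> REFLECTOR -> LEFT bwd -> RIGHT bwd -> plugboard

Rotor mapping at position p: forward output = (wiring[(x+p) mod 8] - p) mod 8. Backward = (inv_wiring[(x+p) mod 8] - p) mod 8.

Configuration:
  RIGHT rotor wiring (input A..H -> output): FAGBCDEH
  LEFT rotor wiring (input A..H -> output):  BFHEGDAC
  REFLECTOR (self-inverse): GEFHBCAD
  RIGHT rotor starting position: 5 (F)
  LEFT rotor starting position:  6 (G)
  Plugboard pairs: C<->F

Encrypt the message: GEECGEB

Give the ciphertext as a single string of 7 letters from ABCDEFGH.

Char 1 ('G'): step: R->6, L=6; G->plug->G->R->E->L->B->refl->E->L'->B->R'->B->plug->B
Char 2 ('E'): step: R->7, L=6; E->plug->E->R->C->L->D->refl->H->L'->D->R'->F->plug->C
Char 3 ('E'): step: R->0, L->7 (L advanced); E->plug->E->R->C->L->G->refl->A->L'->D->R'->F->plug->C
Char 4 ('C'): step: R->1, L=7; C->plug->F->R->D->L->A->refl->G->L'->C->R'->E->plug->E
Char 5 ('G'): step: R->2, L=7; G->plug->G->R->D->L->A->refl->G->L'->C->R'->E->plug->E
Char 6 ('E'): step: R->3, L=7; E->plug->E->R->E->L->F->refl->C->L'->B->R'->D->plug->D
Char 7 ('B'): step: R->4, L=7; B->plug->B->R->H->L->B->refl->E->L'->G->R'->A->plug->A

Answer: BCCEEDA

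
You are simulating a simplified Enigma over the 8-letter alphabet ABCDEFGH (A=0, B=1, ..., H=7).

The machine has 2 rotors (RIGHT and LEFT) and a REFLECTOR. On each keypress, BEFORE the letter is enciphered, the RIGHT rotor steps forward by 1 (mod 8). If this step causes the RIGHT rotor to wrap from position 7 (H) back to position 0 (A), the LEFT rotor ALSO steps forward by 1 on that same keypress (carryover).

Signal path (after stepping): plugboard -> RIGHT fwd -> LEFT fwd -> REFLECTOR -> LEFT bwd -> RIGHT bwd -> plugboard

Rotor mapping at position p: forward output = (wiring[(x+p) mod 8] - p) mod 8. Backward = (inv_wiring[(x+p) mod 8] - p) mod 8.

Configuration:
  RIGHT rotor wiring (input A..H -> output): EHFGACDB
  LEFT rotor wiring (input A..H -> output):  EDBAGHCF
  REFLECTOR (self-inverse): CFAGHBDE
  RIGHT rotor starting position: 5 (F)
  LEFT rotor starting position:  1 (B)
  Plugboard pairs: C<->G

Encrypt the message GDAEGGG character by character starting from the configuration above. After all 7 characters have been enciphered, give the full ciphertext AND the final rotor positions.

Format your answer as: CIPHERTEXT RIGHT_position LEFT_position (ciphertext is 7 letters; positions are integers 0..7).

Answer: CADGBAF 4 2

Derivation:
Char 1 ('G'): step: R->6, L=1; G->plug->C->R->G->L->E->refl->H->L'->C->R'->G->plug->C
Char 2 ('D'): step: R->7, L=1; D->plug->D->R->G->L->E->refl->H->L'->C->R'->A->plug->A
Char 3 ('A'): step: R->0, L->2 (L advanced); A->plug->A->R->E->L->A->refl->C->L'->G->R'->D->plug->D
Char 4 ('E'): step: R->1, L=2; E->plug->E->R->B->L->G->refl->D->L'->F->R'->C->plug->G
Char 5 ('G'): step: R->2, L=2; G->plug->C->R->G->L->C->refl->A->L'->E->R'->B->plug->B
Char 6 ('G'): step: R->3, L=2; G->plug->C->R->H->L->B->refl->F->L'->D->R'->A->plug->A
Char 7 ('G'): step: R->4, L=2; G->plug->C->R->H->L->B->refl->F->L'->D->R'->F->plug->F
Final: ciphertext=CADGBAF, RIGHT=4, LEFT=2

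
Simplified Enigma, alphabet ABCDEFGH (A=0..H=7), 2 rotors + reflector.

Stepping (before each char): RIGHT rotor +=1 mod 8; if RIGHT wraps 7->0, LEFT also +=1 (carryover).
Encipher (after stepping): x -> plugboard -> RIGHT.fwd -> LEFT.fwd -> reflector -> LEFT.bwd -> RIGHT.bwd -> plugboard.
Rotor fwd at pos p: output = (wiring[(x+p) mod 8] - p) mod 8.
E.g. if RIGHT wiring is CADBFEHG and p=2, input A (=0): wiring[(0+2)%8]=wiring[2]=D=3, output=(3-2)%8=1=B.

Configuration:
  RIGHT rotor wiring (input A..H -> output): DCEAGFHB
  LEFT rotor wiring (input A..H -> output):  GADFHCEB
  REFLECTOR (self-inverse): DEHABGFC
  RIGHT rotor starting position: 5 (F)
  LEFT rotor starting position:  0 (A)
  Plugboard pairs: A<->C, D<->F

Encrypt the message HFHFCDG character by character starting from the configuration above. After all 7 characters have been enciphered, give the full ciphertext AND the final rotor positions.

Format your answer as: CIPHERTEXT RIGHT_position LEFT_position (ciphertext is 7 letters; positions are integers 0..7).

Answer: EBFDAHB 4 1

Derivation:
Char 1 ('H'): step: R->6, L=0; H->plug->H->R->H->L->B->refl->E->L'->G->R'->E->plug->E
Char 2 ('F'): step: R->7, L=0; F->plug->D->R->F->L->C->refl->H->L'->E->R'->B->plug->B
Char 3 ('H'): step: R->0, L->1 (L advanced); H->plug->H->R->B->L->C->refl->H->L'->A->R'->D->plug->F
Char 4 ('F'): step: R->1, L=1; F->plug->D->R->F->L->D->refl->A->L'->G->R'->F->plug->D
Char 5 ('C'): step: R->2, L=1; C->plug->A->R->C->L->E->refl->B->L'->E->R'->C->plug->A
Char 6 ('D'): step: R->3, L=1; D->plug->F->R->A->L->H->refl->C->L'->B->R'->H->plug->H
Char 7 ('G'): step: R->4, L=1; G->plug->G->R->A->L->H->refl->C->L'->B->R'->B->plug->B
Final: ciphertext=EBFDAHB, RIGHT=4, LEFT=1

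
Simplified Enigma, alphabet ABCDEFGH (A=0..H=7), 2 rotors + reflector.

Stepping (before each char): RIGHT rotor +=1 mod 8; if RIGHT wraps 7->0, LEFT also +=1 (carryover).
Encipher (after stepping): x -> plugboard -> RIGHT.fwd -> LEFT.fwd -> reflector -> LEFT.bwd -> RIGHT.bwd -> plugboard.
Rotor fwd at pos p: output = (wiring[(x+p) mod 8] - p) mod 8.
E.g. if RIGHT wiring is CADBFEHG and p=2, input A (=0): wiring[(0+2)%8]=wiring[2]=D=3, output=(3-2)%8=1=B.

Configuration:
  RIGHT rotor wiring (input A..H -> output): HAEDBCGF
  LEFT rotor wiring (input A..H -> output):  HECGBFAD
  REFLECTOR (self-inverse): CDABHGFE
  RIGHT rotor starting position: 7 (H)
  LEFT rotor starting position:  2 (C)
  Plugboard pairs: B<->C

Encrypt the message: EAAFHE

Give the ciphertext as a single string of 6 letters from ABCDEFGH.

Answer: DFEEAC

Derivation:
Char 1 ('E'): step: R->0, L->3 (L advanced); E->plug->E->R->B->L->G->refl->F->L'->D->R'->D->plug->D
Char 2 ('A'): step: R->1, L=3; A->plug->A->R->H->L->H->refl->E->L'->F->R'->F->plug->F
Char 3 ('A'): step: R->2, L=3; A->plug->A->R->C->L->C->refl->A->L'->E->R'->E->plug->E
Char 4 ('F'): step: R->3, L=3; F->plug->F->R->E->L->A->refl->C->L'->C->R'->E->plug->E
Char 5 ('H'): step: R->4, L=3; H->plug->H->R->H->L->H->refl->E->L'->F->R'->A->plug->A
Char 6 ('E'): step: R->5, L=3; E->plug->E->R->D->L->F->refl->G->L'->B->R'->B->plug->C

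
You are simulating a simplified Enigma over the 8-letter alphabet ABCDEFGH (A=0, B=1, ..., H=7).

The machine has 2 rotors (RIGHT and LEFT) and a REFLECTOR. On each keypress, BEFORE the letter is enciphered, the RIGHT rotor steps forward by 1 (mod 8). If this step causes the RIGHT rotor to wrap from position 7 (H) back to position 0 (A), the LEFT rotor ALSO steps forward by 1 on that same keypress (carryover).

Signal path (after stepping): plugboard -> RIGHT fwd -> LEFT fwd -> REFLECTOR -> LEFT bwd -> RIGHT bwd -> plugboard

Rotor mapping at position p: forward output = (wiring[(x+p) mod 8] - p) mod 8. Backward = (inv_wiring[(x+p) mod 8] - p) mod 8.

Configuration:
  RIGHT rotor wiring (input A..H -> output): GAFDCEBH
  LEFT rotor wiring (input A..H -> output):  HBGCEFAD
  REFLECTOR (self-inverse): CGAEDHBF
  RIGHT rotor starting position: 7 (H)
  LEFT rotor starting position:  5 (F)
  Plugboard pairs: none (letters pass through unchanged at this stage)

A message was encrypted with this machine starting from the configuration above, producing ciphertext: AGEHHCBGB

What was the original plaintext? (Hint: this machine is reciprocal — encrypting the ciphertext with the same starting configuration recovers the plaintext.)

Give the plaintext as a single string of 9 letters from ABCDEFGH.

Char 1 ('A'): step: R->0, L->6 (L advanced); A->plug->A->R->G->L->G->refl->B->L'->C->R'->E->plug->E
Char 2 ('G'): step: R->1, L=6; G->plug->G->R->G->L->G->refl->B->L'->C->R'->C->plug->C
Char 3 ('E'): step: R->2, L=6; E->plug->E->R->H->L->H->refl->F->L'->B->R'->B->plug->B
Char 4 ('H'): step: R->3, L=6; H->plug->H->R->C->L->B->refl->G->L'->G->R'->D->plug->D
Char 5 ('H'): step: R->4, L=6; H->plug->H->R->H->L->H->refl->F->L'->B->R'->G->plug->G
Char 6 ('C'): step: R->5, L=6; C->plug->C->R->C->L->B->refl->G->L'->G->R'->G->plug->G
Char 7 ('B'): step: R->6, L=6; B->plug->B->R->B->L->F->refl->H->L'->H->R'->E->plug->E
Char 8 ('G'): step: R->7, L=6; G->plug->G->R->F->L->E->refl->D->L'->D->R'->F->plug->F
Char 9 ('B'): step: R->0, L->7 (L advanced); B->plug->B->R->A->L->E->refl->D->L'->E->R'->F->plug->F

Answer: ECBDGGEFF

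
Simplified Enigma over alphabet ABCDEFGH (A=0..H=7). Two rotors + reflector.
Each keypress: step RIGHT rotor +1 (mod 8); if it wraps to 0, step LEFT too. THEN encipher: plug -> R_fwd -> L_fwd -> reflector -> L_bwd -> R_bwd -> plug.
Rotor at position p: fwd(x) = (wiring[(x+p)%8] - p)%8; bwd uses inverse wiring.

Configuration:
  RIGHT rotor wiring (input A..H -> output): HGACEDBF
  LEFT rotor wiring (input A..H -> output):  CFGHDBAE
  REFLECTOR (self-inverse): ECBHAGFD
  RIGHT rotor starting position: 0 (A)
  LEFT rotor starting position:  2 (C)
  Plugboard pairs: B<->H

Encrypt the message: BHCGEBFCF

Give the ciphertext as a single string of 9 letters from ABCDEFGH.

Char 1 ('B'): step: R->1, L=2; B->plug->H->R->G->L->A->refl->E->L'->A->R'->F->plug->F
Char 2 ('H'): step: R->2, L=2; H->plug->B->R->A->L->E->refl->A->L'->G->R'->A->plug->A
Char 3 ('C'): step: R->3, L=2; C->plug->C->R->A->L->E->refl->A->L'->G->R'->D->plug->D
Char 4 ('G'): step: R->4, L=2; G->plug->G->R->E->L->G->refl->F->L'->B->R'->D->plug->D
Char 5 ('E'): step: R->5, L=2; E->plug->E->R->B->L->F->refl->G->L'->E->R'->B->plug->H
Char 6 ('B'): step: R->6, L=2; B->plug->H->R->F->L->C->refl->B->L'->C->R'->E->plug->E
Char 7 ('F'): step: R->7, L=2; F->plug->F->R->F->L->C->refl->B->L'->C->R'->H->plug->B
Char 8 ('C'): step: R->0, L->3 (L advanced); C->plug->C->R->A->L->E->refl->A->L'->B->R'->G->plug->G
Char 9 ('F'): step: R->1, L=3; F->plug->F->R->A->L->E->refl->A->L'->B->R'->C->plug->C

Answer: FADDHEBGC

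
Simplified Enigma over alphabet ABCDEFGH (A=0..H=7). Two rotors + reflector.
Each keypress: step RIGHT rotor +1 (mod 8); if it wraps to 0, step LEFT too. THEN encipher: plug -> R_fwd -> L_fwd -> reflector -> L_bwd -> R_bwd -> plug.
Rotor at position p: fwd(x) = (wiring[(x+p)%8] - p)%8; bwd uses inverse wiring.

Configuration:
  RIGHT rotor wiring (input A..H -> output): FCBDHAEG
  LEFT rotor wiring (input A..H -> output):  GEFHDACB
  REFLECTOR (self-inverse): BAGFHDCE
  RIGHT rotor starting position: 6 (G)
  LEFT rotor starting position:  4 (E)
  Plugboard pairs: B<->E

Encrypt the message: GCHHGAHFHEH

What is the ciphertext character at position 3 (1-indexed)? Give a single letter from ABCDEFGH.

Char 1 ('G'): step: R->7, L=4; G->plug->G->R->B->L->E->refl->H->L'->A->R'->F->plug->F
Char 2 ('C'): step: R->0, L->5 (L advanced); C->plug->C->R->B->L->F->refl->D->L'->A->R'->F->plug->F
Char 3 ('H'): step: R->1, L=5; H->plug->H->R->E->L->H->refl->E->L'->C->R'->C->plug->C

C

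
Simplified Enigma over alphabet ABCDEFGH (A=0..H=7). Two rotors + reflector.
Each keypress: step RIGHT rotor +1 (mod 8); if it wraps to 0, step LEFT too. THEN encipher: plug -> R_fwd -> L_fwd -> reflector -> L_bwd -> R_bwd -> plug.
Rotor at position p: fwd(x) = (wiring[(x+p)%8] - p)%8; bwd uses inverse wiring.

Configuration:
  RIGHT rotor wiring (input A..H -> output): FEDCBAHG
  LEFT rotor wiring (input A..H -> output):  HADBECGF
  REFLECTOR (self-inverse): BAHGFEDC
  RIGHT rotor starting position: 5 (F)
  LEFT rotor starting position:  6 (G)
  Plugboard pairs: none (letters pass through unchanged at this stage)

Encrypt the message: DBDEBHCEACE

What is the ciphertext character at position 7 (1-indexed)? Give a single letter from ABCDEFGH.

Char 1 ('D'): step: R->6, L=6; D->plug->D->R->G->L->G->refl->D->L'->F->R'->E->plug->E
Char 2 ('B'): step: R->7, L=6; B->plug->B->R->G->L->G->refl->D->L'->F->R'->C->plug->C
Char 3 ('D'): step: R->0, L->7 (L advanced); D->plug->D->R->C->L->B->refl->A->L'->B->R'->E->plug->E
Char 4 ('E'): step: R->1, L=7; E->plug->E->R->H->L->H->refl->C->L'->E->R'->H->plug->H
Char 5 ('B'): step: R->2, L=7; B->plug->B->R->A->L->G->refl->D->L'->G->R'->D->plug->D
Char 6 ('H'): step: R->3, L=7; H->plug->H->R->A->L->G->refl->D->L'->G->R'->B->plug->B
Char 7 ('C'): step: R->4, L=7; C->plug->C->R->D->L->E->refl->F->L'->F->R'->A->plug->A

A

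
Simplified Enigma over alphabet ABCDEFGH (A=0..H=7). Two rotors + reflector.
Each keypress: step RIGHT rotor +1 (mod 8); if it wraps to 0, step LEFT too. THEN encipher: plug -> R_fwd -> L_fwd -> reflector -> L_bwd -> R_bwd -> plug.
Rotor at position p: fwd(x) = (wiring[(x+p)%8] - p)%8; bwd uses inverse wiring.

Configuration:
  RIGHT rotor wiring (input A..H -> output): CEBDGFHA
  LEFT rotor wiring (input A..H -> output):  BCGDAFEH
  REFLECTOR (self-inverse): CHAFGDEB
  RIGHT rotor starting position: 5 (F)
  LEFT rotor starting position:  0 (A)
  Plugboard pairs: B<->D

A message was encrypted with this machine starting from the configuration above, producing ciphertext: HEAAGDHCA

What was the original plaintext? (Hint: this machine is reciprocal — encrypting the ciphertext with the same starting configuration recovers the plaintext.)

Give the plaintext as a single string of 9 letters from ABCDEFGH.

Answer: GAGDBAAAF

Derivation:
Char 1 ('H'): step: R->6, L=0; H->plug->H->R->H->L->H->refl->B->L'->A->R'->G->plug->G
Char 2 ('E'): step: R->7, L=0; E->plug->E->R->E->L->A->refl->C->L'->B->R'->A->plug->A
Char 3 ('A'): step: R->0, L->1 (L advanced); A->plug->A->R->C->L->C->refl->A->L'->H->R'->G->plug->G
Char 4 ('A'): step: R->1, L=1; A->plug->A->R->D->L->H->refl->B->L'->A->R'->B->plug->D
Char 5 ('G'): step: R->2, L=1; G->plug->G->R->A->L->B->refl->H->L'->D->R'->D->plug->B
Char 6 ('D'): step: R->3, L=1; D->plug->B->R->D->L->H->refl->B->L'->A->R'->A->plug->A
Char 7 ('H'): step: R->4, L=1; H->plug->H->R->H->L->A->refl->C->L'->C->R'->A->plug->A
Char 8 ('C'): step: R->5, L=1; C->plug->C->R->D->L->H->refl->B->L'->A->R'->A->plug->A
Char 9 ('A'): step: R->6, L=1; A->plug->A->R->B->L->F->refl->D->L'->F->R'->F->plug->F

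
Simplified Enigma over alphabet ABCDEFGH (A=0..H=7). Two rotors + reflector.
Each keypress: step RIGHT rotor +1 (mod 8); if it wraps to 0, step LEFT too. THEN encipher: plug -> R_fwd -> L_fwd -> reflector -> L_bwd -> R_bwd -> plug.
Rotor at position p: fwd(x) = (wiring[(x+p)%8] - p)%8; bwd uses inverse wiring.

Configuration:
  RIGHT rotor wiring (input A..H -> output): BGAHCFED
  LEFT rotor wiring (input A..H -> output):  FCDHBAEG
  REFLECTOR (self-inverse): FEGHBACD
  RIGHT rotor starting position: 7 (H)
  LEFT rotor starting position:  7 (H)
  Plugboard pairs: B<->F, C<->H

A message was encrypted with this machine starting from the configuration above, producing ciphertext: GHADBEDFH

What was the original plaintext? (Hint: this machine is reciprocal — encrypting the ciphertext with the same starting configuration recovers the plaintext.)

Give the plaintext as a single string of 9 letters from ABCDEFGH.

Answer: FECFCFFBD

Derivation:
Char 1 ('G'): step: R->0, L->0 (L advanced); G->plug->G->R->E->L->B->refl->E->L'->G->R'->B->plug->F
Char 2 ('H'): step: R->1, L=0; H->plug->C->R->G->L->E->refl->B->L'->E->R'->E->plug->E
Char 3 ('A'): step: R->2, L=0; A->plug->A->R->G->L->E->refl->B->L'->E->R'->H->plug->C
Char 4 ('D'): step: R->3, L=0; D->plug->D->R->B->L->C->refl->G->L'->H->R'->B->plug->F
Char 5 ('B'): step: R->4, L=0; B->plug->F->R->C->L->D->refl->H->L'->D->R'->H->plug->C
Char 6 ('E'): step: R->5, L=0; E->plug->E->R->B->L->C->refl->G->L'->H->R'->B->plug->F
Char 7 ('D'): step: R->6, L=0; D->plug->D->R->A->L->F->refl->A->L'->F->R'->B->plug->F
Char 8 ('F'): step: R->7, L=0; F->plug->B->R->C->L->D->refl->H->L'->D->R'->F->plug->B
Char 9 ('H'): step: R->0, L->1 (L advanced); H->plug->C->R->A->L->B->refl->E->L'->H->R'->D->plug->D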